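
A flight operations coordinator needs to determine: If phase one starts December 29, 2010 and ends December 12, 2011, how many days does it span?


Start date: 2010-12-29
End date: 2011-12-12
Dec 2010: +3 days
Jan 2011: +31 days
Feb 2011: +28 days
... (10 more months)
Total: 348 days

348


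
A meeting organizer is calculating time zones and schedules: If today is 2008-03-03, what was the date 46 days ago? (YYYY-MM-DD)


Start: 2008-03-03
Subtracting 46 days
Days already passed in March: 3
After going back through March: 43 more days to subtract
February 2008: 29 days, 14 remaining
January 2008 has 31 days, need 14
Result: 2008-01-17

2008-01-17


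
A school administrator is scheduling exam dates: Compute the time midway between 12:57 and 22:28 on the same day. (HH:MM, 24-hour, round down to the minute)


Start time: 12:57 = 777 minutes from midnight
End time: 22:28 = 1348 minutes from midnight
Sum: 777 + 1348 = 2125
Midpoint: 2125 / 2 = 1062 minutes
Convert: 1062 / 60 = 17 hours, 42 minutes
Result: 17:42

17:42


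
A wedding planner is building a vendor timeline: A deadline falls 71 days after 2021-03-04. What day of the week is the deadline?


Start: 2021-03-04 (Thursday)
Step 1 - find target date: add 71 days
  2021-03-04 + 71 days = 2021-05-14
Step 2 - day of week:
  71 mod 7 = 1
  Thursday + 1 days -> Friday
Result: Friday (2021-05-14)

Friday


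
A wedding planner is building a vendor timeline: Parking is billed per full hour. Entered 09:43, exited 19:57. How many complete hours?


Start: 09:43
End: 19:57
Hour difference: 19 - 9 = 10 hours
Minute difference: 57 - 43 = 14 minutes
Total minutes: 614
Complete hours: 614 / 60 = 10 (remainder 14)

10


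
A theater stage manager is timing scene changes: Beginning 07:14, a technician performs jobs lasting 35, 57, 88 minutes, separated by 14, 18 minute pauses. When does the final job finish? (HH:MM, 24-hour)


Start: 07:14 = 434 min from midnight
  after task 1 (35 min): 07:49
  after break (14 min): 08:03
  after task 2 (57 min): 09:00
  after break (18 min): 09:18
  after task 3 (88 min): 10:46
Total elapsed: 212 minutes
End time: 10:46

10:46


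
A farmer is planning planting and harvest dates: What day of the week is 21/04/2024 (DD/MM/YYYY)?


Date: 2024-04-21
January 1, 2024 is a Monday
Day of year: 112
Offset from Jan 1: 111 days
111 mod 7 = 6
Result: Sunday

Sunday


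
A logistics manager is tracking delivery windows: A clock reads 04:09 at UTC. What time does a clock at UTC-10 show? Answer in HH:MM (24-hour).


Local time: 04:09 at UTC (offset 0h)
Target zone: UTC-10 (offset -10h)
Difference: -10 - (0) = -10 hours
Calculation: 4 + (-10) = -6
Wraparound: (-6) mod 24 = 18
Result: 18:09

18:09


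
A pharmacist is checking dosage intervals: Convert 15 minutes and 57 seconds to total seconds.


Minutes: 15
Extra seconds: 57
Seconds per minute: 60
Minutes to seconds: 15 x 60 = 900
Total: 900 + 57 = 957

957


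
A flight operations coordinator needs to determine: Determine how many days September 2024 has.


Month: September
Year: 2024
September is a 30-day month
Total: 30 days

30


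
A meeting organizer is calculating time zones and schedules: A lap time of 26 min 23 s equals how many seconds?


Minutes: 26
Seconds: 23
Convert minutes to seconds: 26 x 60 = 1560
Add remaining seconds: 1560 + 23 = 1583

1583


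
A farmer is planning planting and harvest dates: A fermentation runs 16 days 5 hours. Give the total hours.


Days: 16
Extra hours: 5
Hours per day: 24
Days to hours: 16 x 24 = 384
Total: 384 + 5 = 389

389


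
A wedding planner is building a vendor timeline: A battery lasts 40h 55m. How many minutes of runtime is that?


Hours: 40
Extra minutes: 55
Minutes per hour: 60
Hours to minutes: 40 x 60 = 2400
Total: 2400 + 55 = 2455

2455


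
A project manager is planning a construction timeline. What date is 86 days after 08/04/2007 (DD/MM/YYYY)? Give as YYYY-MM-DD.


Start: 2007-04-08
Adding 86 days
Days remaining in April: 22
After April: 64 days still to add
May 2007: 31 days, 33 remaining
June 2007: 30 days, 3 remaining
July 2007 has 31 days, need 3
Result: 2007-07-03

2007-07-03


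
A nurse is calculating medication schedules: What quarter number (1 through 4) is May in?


Month: May (month 5)
Q1: January-March (months 1-3)
Q2: April-June (months 4-6)
Q3: July-September (months 7-9)
Q4: October-December (months 10-12)
Month 5 falls in Q2

2


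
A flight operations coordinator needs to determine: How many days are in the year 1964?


Year: 1964
Check leap year rules:
Divisible by 4? Yes
Divisible by 100? No
1964 is a leap year
Days: 366

366


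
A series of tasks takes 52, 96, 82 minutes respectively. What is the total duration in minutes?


Durations: 52, 96, 82
Running sum: 52
+ 96 = 148
+ 82 = 230
Total duration: 230 minutes
That is 3 hours and 50 minutes

230


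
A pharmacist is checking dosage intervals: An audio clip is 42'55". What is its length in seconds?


Minutes: 42
Seconds: 55
Convert minutes to seconds: 42 x 60 = 2520
Add remaining seconds: 2520 + 55 = 2575

2575


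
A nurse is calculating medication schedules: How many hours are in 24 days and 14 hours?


Days: 24
Extra hours: 14
Hours per day: 24
Days to hours: 24 x 24 = 576
Total: 576 + 14 = 590

590


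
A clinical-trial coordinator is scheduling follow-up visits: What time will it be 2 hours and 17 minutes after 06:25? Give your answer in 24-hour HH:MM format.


Start time: 06:25
Adding: 2 hours 17 minutes
Minutes: 25 + 17 = 42
Hours: 6 + 2 + 0 = 8
Result: 08:42

08:42


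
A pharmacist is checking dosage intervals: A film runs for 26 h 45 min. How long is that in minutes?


Hours: 26
Minutes: 45
Convert hours to minutes: 26 x 60 = 1560
Add remaining minutes: 1560 + 45 = 1605

1605


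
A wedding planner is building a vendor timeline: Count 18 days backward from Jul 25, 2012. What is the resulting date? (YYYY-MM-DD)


Start: 2012-07-25
Subtracting 18 days
Days already passed in July: 25
Result: 2012-07-07

2012-07-07


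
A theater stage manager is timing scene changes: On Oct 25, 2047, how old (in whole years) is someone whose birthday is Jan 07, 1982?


Birth: 1982-01-07
Reference: 2047-10-25
Year difference: 2047 - 1982 = 65
Has birthday (01-07) occurred by 10-25? Yes
Age in full years: 65

65


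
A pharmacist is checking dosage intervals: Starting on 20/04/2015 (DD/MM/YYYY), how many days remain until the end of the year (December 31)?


Start: April 20, 2015
End: December 31, 2015
Days left in April: 10
May: 31
June: 30
July: 31
August: 31
... plus remaining months
Sum of remaining months: 245
Total: 10 + 245 = 255

255


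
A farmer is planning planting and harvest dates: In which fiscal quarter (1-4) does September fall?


Month: September (month 9)
Q1: January-March (months 1-3)
Q2: April-June (months 4-6)
Q3: July-September (months 7-9)
Q4: October-December (months 10-12)
Month 9 falls in Q3

3


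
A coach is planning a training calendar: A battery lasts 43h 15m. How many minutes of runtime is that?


Hours: 43
Extra minutes: 15
Minutes per hour: 60
Hours to minutes: 43 x 60 = 2580
Total: 2580 + 15 = 2595

2595


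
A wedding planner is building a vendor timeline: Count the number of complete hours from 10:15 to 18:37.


Start: 10:15
End: 18:37
Hour difference: 18 - 10 = 8 hours
Minute difference: 37 - 15 = 22 minutes
Total minutes: 502
Complete hours: 502 / 60 = 8 (remainder 22)

8


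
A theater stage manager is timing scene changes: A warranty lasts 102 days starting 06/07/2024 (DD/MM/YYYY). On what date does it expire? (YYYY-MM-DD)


Start: 2024-07-06
Adding 102 days
Days remaining in July: 25
After July: 77 days still to add
August 2024: 31 days, 46 remaining
September 2024: 30 days, 16 remaining
October 2024 has 31 days, need 16
Result: 2024-10-16

2024-10-16


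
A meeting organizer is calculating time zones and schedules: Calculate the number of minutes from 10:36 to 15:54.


Start time: 10:36 = 636 minutes from midnight
End time: 15:54 = 954 minutes from midnight
Difference: 954 - 636 = 318 minutes
That is 5 hours and 18 minutes

318


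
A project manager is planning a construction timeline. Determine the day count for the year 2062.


Year: 2062
Check leap year rules:
Divisible by 4? No
2062 is not a leap year
Days: 365

365


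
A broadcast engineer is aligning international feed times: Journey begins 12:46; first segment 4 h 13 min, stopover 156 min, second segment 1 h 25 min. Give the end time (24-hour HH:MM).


Depart: 12:46
Leg 1: +253 min -> 16:59
Layover: +156 min -> 19:35
Leg 2: +85 min -> 21:00
Total travel: 494 minutes = 8h 14m
Arrival: 21:00

21:00


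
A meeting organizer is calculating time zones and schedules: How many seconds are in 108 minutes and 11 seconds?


Minutes: 108
Extra seconds: 11
Seconds per minute: 60
Minutes to seconds: 108 x 60 = 6480
Total: 6480 + 11 = 6491

6491


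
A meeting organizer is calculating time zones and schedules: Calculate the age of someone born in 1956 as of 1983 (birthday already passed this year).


Birth year: 1956
Current year: 1983
Age = current year - birth year
Age = 1983 - 1956 = 27

27


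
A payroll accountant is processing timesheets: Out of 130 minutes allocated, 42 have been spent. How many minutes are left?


Total budget: 130 minutes
Time used: 42 minutes
Remaining: 130 - 42 = 88 minutes
Percent used: 32.3%
Percent remaining: 67.7%

88


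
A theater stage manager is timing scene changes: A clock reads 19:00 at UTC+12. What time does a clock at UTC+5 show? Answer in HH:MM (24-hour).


Local time: 19:00 at UTC+12 (offset 12h)
Target zone: UTC+5 (offset 5h)
Difference: 5 - (12) = -7 hours
Calculation: 19 + (-7) = 12
Result: 12:00

12:00


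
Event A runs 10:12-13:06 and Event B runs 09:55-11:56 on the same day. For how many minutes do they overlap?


Interval A: [612, 786] minutes from midnight
Interval B: [595, 716] minutes from midnight
Overlap start = max(612, 595) = 612
Overlap end = min(786, 716) = 716
Overlap = 716 - 612 = 104 minutes

104


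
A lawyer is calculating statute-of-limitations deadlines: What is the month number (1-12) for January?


Calendar month order:
1. January <--
2. February
January is month number 1

1


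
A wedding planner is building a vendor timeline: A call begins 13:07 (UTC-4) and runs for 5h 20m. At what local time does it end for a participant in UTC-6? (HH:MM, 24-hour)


Start: 13:07 in UTC-4
Step 1 - add duration:
  minutes: 7 + 20 = 27
  hours: 13 + 5 + 0 = 18
  end in UTC-4: 18:27
Step 2 - convert UTC-4 -> UTC-6:
  offset difference: -6 - (-4) = -2 hours
  18 + (-2) = 16 -> mod 24 = 16
Result: 16:27 in UTC-6

16:27


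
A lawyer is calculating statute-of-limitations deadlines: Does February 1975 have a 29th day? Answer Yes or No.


Year: 1975
Divisible by 4? 1975 / 4 = 493.75 -> No
Not divisible by 4, so NOT a leap year

No


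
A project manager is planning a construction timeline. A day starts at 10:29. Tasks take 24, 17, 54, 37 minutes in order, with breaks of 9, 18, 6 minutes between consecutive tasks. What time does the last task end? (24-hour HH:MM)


Start: 10:29 = 629 min from midnight
  after task 1 (24 min): 10:53
  after break (9 min): 11:02
  after task 2 (17 min): 11:19
  after break (18 min): 11:37
  after task 3 (54 min): 12:31
  after break (6 min): 12:37
  after task 4 (37 min): 13:14
Total elapsed: 165 minutes
End time: 13:14

13:14


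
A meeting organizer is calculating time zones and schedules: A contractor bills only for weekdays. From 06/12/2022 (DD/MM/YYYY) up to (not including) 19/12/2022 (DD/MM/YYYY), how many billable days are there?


Start: 2022-12-06 (Tuesday)
End (exclusive): 2022-12-19 (Monday)
Total calendar days: 13
Full weeks: 13 // 7 = 1 -> 5 weekdays
Remaining 6 days starting on Tuesday:
  Tue(w), Wed(w), Thu(w), Fri(w), Sat(-), Sun(-) -> 4 weekdays
Total business days: 5 + 4 = 9

9


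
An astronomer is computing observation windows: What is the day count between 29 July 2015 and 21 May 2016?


Start date: 2015-07-29
End date: 2016-05-21
Jul 2015: +3 days
Aug 2015: +31 days
Sep 2015: +30 days
... (8 more months)
Total: 297 days

297


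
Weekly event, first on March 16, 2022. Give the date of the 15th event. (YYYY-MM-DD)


First occurrence: 2022-03-16 (occurrence 1)
Each occurrence is 7 days after the previous.
Occurrence 15 is 14 weeks after the first.
14 weeks = 98 days
2022-03-16 + 98 days = 2022-06-22

2022-06-22


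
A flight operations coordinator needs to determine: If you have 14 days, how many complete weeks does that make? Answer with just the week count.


Total days: 14
Days per week: 7
Division: 14 / 7 = 2 remainder 0
Complete weeks: 2
Remaining days: 0

2


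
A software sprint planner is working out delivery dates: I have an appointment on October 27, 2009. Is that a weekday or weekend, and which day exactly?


Date: 2009-10-27
January 1, 2009 is a Thursday
Day of year: 300
Offset from Jan 1: 299 days
299 mod 7 = 5
Result: Tuesday

Tuesday


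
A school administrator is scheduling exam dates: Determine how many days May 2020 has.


Month: May
Year: 2020
May is a 31-day month
Total: 31 days

31


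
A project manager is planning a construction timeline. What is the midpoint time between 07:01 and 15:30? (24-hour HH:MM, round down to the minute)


Start time: 07:01 = 421 minutes from midnight
End time: 15:30 = 930 minutes from midnight
Sum: 421 + 930 = 1351
Midpoint: 1351 / 2 = 675 minutes
Convert: 675 / 60 = 11 hours, 15 minutes
Result: 11:15

11:15


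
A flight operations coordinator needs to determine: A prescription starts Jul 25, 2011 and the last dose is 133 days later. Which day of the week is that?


Start: 2011-07-25 (Monday)
Step 1 - find target date: add 133 days
  2011-07-25 + 133 days = 2011-12-05
Step 2 - day of week:
  133 mod 7 = 0
  Monday + 0 days -> Monday
Result: Monday (2011-12-05)

Monday


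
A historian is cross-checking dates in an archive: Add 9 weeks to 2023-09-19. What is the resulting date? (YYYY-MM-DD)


Start: 2023-09-19
Weeks to add: 9
Convert to days: 9 x 7 = 63 days
Add 63 days to 2023-09-19
Result: 2023-11-21

2023-11-21


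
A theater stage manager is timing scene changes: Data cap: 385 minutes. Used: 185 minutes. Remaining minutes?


Total budget: 385 minutes
Time used: 185 minutes
Remaining: 385 - 185 = 200 minutes
Percent used: 48.1%
Percent remaining: 51.9%

200


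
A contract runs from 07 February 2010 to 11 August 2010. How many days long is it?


Start date: 2010-02-07
End date: 2010-08-11
Feb 2010: +22 days
Mar 2010: +31 days
Apr 2010: +30 days
... (4 more months)
Total: 185 days

185


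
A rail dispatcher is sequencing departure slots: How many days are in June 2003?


Month: June
Year: 2003
June is a 30-day month
Total: 30 days

30


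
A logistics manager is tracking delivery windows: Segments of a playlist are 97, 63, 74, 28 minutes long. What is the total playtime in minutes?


Durations: 97, 63, 74, 28
Running sum: 97
+ 63 = 160
+ 74 = 234
+ 28 = 262
Total duration: 262 minutes
That is 4 hours and 22 minutes

262


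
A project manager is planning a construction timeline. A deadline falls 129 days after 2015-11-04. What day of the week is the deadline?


Start: 2015-11-04 (Wednesday)
Step 1 - find target date: add 129 days
  2015-11-04 + 129 days = 2016-03-12
Step 2 - day of week:
  129 mod 7 = 3
  Wednesday + 3 days -> Saturday
Result: Saturday (2016-03-12)

Saturday


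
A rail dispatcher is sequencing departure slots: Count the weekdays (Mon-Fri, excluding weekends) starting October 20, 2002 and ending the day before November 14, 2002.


Start: 2002-10-20 (Sunday)
End (exclusive): 2002-11-14 (Thursday)
Total calendar days: 25
Full weeks: 25 // 7 = 3 -> 15 weekdays
Remaining 4 days starting on Sunday:
  Sun(-), Mon(w), Tue(w), Wed(w) -> 3 weekdays
Total business days: 15 + 3 = 18

18


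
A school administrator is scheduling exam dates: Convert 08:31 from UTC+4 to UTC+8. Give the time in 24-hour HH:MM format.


Local time: 08:31 at UTC+4 (offset 4h)
Target zone: UTC+8 (offset 8h)
Difference: 8 - (4) = 4 hours
Calculation: 8 + (4) = 12
Result: 12:31

12:31


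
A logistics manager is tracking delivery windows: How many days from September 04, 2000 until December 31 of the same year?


Start: September 04, 2000
End: December 31, 2000
Days left in September: 26
October: 31
November: 30
December: 31
Sum of remaining months: 92
Total: 26 + 92 = 118

118


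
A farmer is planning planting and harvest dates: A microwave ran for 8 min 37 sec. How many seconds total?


Minutes: 8
Extra seconds: 37
Seconds per minute: 60
Minutes to seconds: 8 x 60 = 480
Total: 480 + 37 = 517

517


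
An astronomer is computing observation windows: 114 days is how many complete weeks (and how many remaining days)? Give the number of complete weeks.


Total days: 114
Days per week: 7
Division: 114 / 7 = 16 remainder 2
Complete weeks: 16
Remaining days: 2

16


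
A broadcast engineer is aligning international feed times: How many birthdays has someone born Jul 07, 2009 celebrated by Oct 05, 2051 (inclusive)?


Birth: 2009-07-07
Reference: 2051-10-05
Year difference: 2051 - 2009 = 42
Has birthday (07-07) occurred by 10-05? Yes
Age in full years: 42

42


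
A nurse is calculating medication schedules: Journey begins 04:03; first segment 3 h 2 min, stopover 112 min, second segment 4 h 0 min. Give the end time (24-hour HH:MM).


Depart: 04:03
Leg 1: +182 min -> 07:05
Layover: +112 min -> 08:57
Leg 2: +240 min -> 12:57
Total travel: 534 minutes = 8h 54m
Arrival: 12:57

12:57


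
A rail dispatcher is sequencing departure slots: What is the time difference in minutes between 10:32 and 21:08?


Start time: 10:32 = 632 minutes from midnight
End time: 21:08 = 1268 minutes from midnight
Difference: 1268 - 632 = 636 minutes
That is 10 hours and 36 minutes

636


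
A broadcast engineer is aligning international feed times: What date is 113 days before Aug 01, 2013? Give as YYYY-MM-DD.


Start: 2013-08-01
Subtracting 113 days
Days already passed in August: 1
After going back through August: 112 more days to subtract
July 2013: 31 days, 81 remaining
June 2013: 30 days, 51 remaining
May 2013: 31 days, 20 remaining
April 2013 has 30 days, need 20
Result: 2013-04-10

2013-04-10


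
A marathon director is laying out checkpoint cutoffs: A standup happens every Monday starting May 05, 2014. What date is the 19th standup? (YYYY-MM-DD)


First occurrence: 2014-05-05 (occurrence 1)
Each occurrence is 7 days after the previous.
Occurrence 19 is 18 weeks after the first.
18 weeks = 126 days
2014-05-05 + 126 days = 2014-09-08

2014-09-08


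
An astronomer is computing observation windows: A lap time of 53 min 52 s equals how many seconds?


Minutes: 53
Seconds: 52
Convert minutes to seconds: 53 x 60 = 3180
Add remaining seconds: 3180 + 52 = 3232

3232


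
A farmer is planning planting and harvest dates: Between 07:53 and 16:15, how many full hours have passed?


Start: 07:53
End: 16:15
Hour difference: 16 - 7 = 9 hours
Minute difference: 15 - 53 = -38 minutes
Total minutes: 502
Complete hours: 502 / 60 = 8 (remainder 22)

8


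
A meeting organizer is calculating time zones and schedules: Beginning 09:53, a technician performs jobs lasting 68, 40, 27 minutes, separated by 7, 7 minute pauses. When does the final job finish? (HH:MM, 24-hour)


Start: 09:53 = 593 min from midnight
  after task 1 (68 min): 11:01
  after break (7 min): 11:08
  after task 2 (40 min): 11:48
  after break (7 min): 11:55
  after task 3 (27 min): 12:22
Total elapsed: 149 minutes
End time: 12:22

12:22


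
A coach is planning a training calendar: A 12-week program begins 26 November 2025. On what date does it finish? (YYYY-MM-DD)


Start: 2025-11-26
Weeks to add: 12
Convert to days: 12 x 7 = 84 days
Add 84 days to 2025-11-26
Result: 2026-02-18

2026-02-18


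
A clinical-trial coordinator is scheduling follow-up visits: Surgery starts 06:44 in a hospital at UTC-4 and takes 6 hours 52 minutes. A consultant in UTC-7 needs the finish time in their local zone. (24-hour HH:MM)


Start: 06:44 in UTC-4
Step 1 - add duration:
  minutes: 44 + 52 = 96 (carry 1h)
  hours: 6 + 6 + 1 = 13
  end in UTC-4: 13:36
Step 2 - convert UTC-4 -> UTC-7:
  offset difference: -7 - (-4) = -3 hours
  13 + (-3) = 10 -> mod 24 = 10
Result: 10:36 in UTC-7

10:36


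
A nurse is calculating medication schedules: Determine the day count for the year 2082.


Year: 2082
Check leap year rules:
Divisible by 4? No
2082 is not a leap year
Days: 365

365


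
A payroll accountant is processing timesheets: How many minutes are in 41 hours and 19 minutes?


Hours: 41
Minutes: 19
Convert hours to minutes: 41 x 60 = 2460
Add remaining minutes: 2460 + 19 = 2479

2479


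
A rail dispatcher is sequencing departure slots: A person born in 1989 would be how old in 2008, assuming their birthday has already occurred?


Birth year: 1989
Current year: 2008
Age = current year - birth year
Age = 2008 - 1989 = 19

19


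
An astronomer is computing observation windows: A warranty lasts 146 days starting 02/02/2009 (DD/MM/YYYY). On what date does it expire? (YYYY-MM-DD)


Start: 2009-02-02
Adding 146 days
Days remaining in February: 26
After February: 120 days still to add
March 2009: 31 days, 89 remaining
April 2009: 30 days, 59 remaining
May 2009: 31 days, 28 remaining
June 2009 has 30 days, need 28
Result: 2009-06-28

2009-06-28


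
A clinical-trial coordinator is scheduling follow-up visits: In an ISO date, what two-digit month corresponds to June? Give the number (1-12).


Calendar month order:
5. May
6. June <--
7. July
June is month number 6

6


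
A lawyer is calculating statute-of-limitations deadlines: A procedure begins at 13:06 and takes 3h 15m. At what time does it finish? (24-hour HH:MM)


Start time: 13:06
Adding: 3 hours 15 minutes
Minutes: 6 + 15 = 21
Hours: 13 + 3 + 0 = 16
Result: 16:21

16:21


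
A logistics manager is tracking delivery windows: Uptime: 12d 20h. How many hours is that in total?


Days: 12
Extra hours: 20
Hours per day: 24
Days to hours: 12 x 24 = 288
Total: 288 + 20 = 308

308


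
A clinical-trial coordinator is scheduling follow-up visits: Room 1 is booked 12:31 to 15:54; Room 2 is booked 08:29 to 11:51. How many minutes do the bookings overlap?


Interval A: [751, 954] minutes from midnight
Interval B: [509, 711] minutes from midnight
Overlap start = max(751, 509) = 751
Overlap end = min(954, 711) = 711
End <= start, so the intervals do not overlap: 0 minutes

0


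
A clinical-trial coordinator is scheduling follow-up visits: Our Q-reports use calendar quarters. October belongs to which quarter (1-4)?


Month: October (month 10)
Q1: January-March (months 1-3)
Q2: April-June (months 4-6)
Q3: July-September (months 7-9)
Q4: October-December (months 10-12)
Month 10 falls in Q4

4


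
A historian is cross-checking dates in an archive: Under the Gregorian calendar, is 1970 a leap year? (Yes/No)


Year: 1970
Divisible by 4? 1970 / 4 = 492.5 -> No
Not divisible by 4, so NOT a leap year

No


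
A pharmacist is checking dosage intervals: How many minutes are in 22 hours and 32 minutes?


Hours: 22
Extra minutes: 32
Minutes per hour: 60
Hours to minutes: 22 x 60 = 1320
Total: 1320 + 32 = 1352

1352


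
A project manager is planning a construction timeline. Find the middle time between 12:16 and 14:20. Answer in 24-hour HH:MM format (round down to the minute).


Start time: 12:16 = 736 minutes from midnight
End time: 14:20 = 860 minutes from midnight
Sum: 736 + 860 = 1596
Midpoint: 1596 / 2 = 798 minutes
Convert: 798 / 60 = 13 hours, 18 minutes
Result: 13:18

13:18


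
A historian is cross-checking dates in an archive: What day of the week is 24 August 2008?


Date: 2008-08-24
January 1, 2008 is a Tuesday
Day of year: 237
Offset from Jan 1: 236 days
236 mod 7 = 5
Result: Sunday

Sunday


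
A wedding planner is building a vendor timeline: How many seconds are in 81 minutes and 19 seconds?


Minutes: 81
Extra seconds: 19
Seconds per minute: 60
Minutes to seconds: 81 x 60 = 4860
Total: 4860 + 19 = 4879

4879


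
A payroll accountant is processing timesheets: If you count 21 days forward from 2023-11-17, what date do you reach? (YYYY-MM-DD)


Start: 2023-11-17
Adding 21 days
Days remaining in November: 13
After November: 8 days still to add
December 2023 has 31 days, need 8
Result: 2023-12-08

2023-12-08


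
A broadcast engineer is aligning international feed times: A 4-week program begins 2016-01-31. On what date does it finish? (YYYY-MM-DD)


Start: 2016-01-31
Weeks to add: 4
Convert to days: 4 x 7 = 28 days
Add 28 days to 2016-01-31
Result: 2016-02-28

2016-02-28


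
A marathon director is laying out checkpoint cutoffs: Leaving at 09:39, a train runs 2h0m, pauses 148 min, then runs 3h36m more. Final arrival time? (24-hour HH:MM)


Depart: 09:39
Leg 1: +120 min -> 11:39
Layover: +148 min -> 14:07
Leg 2: +216 min -> 17:43
Total travel: 484 minutes = 8h 4m
Arrival: 17:43

17:43


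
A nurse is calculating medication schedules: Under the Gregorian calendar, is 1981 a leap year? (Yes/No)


Year: 1981
Divisible by 4? 1981 / 4 = 495.25 -> No
Not divisible by 4, so NOT a leap year

No


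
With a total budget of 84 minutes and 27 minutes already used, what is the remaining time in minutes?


Total budget: 84 minutes
Time used: 27 minutes
Remaining: 84 - 27 = 57 minutes
Percent used: 32.1%
Percent remaining: 67.9%

57


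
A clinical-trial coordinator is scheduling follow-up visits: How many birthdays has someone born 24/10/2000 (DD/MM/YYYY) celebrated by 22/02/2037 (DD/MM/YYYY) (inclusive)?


Birth: 2000-10-24
Reference: 2037-02-22
Year difference: 2037 - 2000 = 37
Has birthday (10-24) occurred by 02-22? No
Birthday not yet reached this year -> subtract 1
Age in full years: 36

36


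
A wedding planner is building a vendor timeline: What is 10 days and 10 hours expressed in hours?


Days: 10
Extra hours: 10
Hours per day: 24
Days to hours: 10 x 24 = 240
Total: 240 + 10 = 250

250


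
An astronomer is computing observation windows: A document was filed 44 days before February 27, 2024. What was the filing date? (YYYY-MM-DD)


Start: 2024-02-27
Subtracting 44 days
Days already passed in February: 27
After going back through February: 17 more days to subtract
January 2024 has 31 days, need 17
Result: 2024-01-14

2024-01-14


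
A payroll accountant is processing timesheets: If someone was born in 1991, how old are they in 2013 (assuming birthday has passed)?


Birth year: 1991
Current year: 2013
Age = current year - birth year
Age = 2013 - 1991 = 22

22


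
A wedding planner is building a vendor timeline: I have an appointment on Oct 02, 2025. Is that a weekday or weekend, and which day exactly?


Date: 2025-10-02
January 1, 2025 is a Wednesday
Day of year: 275
Offset from Jan 1: 274 days
274 mod 7 = 1
Result: Thursday

Thursday


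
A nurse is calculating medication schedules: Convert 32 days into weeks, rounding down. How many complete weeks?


Total days: 32
Days per week: 7
Division: 32 / 7 = 4 remainder 4
Complete weeks: 4
Remaining days: 4

4


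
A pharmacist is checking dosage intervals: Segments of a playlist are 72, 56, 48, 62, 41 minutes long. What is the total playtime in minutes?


Durations: 72, 56, 48, 62, 41
Running sum: 72
+ 56 = 128
+ 48 = 176
+ 62 = 238
+ 41 = 279
Total duration: 279 minutes
That is 4 hours and 39 minutes

279


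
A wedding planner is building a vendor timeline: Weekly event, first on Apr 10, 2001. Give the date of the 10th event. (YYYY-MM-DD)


First occurrence: 2001-04-10 (occurrence 1)
Each occurrence is 7 days after the previous.
Occurrence 10 is 9 weeks after the first.
9 weeks = 63 days
2001-04-10 + 63 days = 2001-06-12

2001-06-12


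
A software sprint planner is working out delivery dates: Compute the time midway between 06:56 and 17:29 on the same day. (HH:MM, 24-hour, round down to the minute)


Start time: 06:56 = 416 minutes from midnight
End time: 17:29 = 1049 minutes from midnight
Sum: 416 + 1049 = 1465
Midpoint: 1465 / 2 = 732 minutes
Convert: 732 / 60 = 12 hours, 12 minutes
Result: 12:12

12:12


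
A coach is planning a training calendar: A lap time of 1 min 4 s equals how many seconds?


Minutes: 1
Seconds: 4
Convert minutes to seconds: 1 x 60 = 60
Add remaining seconds: 60 + 4 = 64

64


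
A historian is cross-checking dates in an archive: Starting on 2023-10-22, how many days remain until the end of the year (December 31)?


Start: October 22, 2023
End: December 31, 2023
Days left in October: 9
November: 30
December: 31
Sum of remaining months: 61
Total: 9 + 61 = 70

70


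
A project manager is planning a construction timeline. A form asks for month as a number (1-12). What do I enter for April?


Calendar month order:
3. March
4. April <--
5. May
April is month number 4

4


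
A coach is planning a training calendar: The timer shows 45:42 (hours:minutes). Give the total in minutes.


Hours: 45
Minutes: 42
Convert hours to minutes: 45 x 60 = 2700
Add remaining minutes: 2700 + 42 = 2742

2742


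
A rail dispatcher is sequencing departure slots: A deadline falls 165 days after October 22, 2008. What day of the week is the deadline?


Start: 2008-10-22 (Wednesday)
Step 1 - find target date: add 165 days
  2008-10-22 + 165 days = 2009-04-05
Step 2 - day of week:
  165 mod 7 = 4
  Wednesday + 4 days -> Sunday
Result: Sunday (2009-04-05)

Sunday


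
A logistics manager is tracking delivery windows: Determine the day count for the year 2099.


Year: 2099
Check leap year rules:
Divisible by 4? No
2099 is not a leap year
Days: 365

365


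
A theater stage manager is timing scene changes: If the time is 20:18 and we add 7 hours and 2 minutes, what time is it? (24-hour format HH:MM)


Start time: 20:18
Adding: 7 hours 2 minutes
Minutes: 18 + 2 = 20
Hours: 20 + 7 + 0 = 27
Hour wraparound: 27 mod 24 = 3
Result: 03:20

03:20


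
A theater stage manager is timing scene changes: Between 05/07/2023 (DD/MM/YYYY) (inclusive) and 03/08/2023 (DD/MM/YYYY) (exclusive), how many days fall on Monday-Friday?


Start: 2023-07-05 (Wednesday)
End (exclusive): 2023-08-03 (Thursday)
Total calendar days: 29
Full weeks: 29 // 7 = 4 -> 20 weekdays
Remaining 1 days starting on Wednesday:
  Wed(w) -> 1 weekdays
Total business days: 20 + 1 = 21

21


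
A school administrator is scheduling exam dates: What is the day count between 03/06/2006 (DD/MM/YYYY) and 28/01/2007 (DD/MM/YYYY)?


Start date: 2006-06-03
End date: 2007-01-28
Jun 2006: +28 days
Jul 2006: +31 days
Aug 2006: +31 days
... (5 more months)
Total: 239 days

239


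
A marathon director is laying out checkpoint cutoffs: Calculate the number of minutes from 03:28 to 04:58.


Start time: 03:28 = 208 minutes from midnight
End time: 04:58 = 298 minutes from midnight
Difference: 298 - 208 = 90 minutes
That is 1 hours and 30 minutes

90


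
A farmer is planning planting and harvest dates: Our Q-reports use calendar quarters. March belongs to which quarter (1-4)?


Month: March (month 3)
Q1: January-March (months 1-3)
Q2: April-June (months 4-6)
Q3: July-September (months 7-9)
Q4: October-December (months 10-12)
Month 3 falls in Q1

1


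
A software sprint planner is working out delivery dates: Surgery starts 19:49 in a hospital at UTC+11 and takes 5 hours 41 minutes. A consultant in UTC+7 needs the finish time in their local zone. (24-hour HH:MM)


Start: 19:49 in UTC+11
Step 1 - add duration:
  minutes: 49 + 41 = 90 (carry 1h)
  hours: 19 + 5 + 1 = 25
  end in UTC+11: 01:30
Step 2 - convert UTC+11 -> UTC+7:
  offset difference: 7 - (11) = -4 hours
  1 + (-4) = -3 -> mod 24 = 21
Result: 21:30 in UTC+7

21:30


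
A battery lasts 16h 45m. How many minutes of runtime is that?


Hours: 16
Extra minutes: 45
Minutes per hour: 60
Hours to minutes: 16 x 60 = 960
Total: 960 + 45 = 1005

1005


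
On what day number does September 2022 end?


Month: September
Year: 2022
September is a 30-day month
Total: 30 days

30


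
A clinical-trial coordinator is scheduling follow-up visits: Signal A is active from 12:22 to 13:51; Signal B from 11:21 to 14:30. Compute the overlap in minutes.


Interval A: [742, 831] minutes from midnight
Interval B: [681, 870] minutes from midnight
Overlap start = max(742, 681) = 742
Overlap end = min(831, 870) = 831
Overlap = 831 - 742 = 89 minutes

89


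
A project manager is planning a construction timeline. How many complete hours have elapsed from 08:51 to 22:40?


Start: 08:51
End: 22:40
Hour difference: 22 - 8 = 14 hours
Minute difference: 40 - 51 = -11 minutes
Total minutes: 829
Complete hours: 829 / 60 = 13 (remainder 49)

13


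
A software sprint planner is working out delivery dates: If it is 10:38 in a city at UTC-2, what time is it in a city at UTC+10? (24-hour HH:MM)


Local time: 10:38 at UTC-2 (offset -2h)
Target zone: UTC+10 (offset 10h)
Difference: 10 - (-2) = 12 hours
Calculation: 10 + (12) = 22
Result: 22:38

22:38


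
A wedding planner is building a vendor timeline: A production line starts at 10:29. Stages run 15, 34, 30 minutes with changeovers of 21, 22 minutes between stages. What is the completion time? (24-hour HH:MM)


Start: 10:29 = 629 min from midnight
  after task 1 (15 min): 10:44
  after break (21 min): 11:05
  after task 2 (34 min): 11:39
  after break (22 min): 12:01
  after task 3 (30 min): 12:31
Total elapsed: 122 minutes
End time: 12:31

12:31


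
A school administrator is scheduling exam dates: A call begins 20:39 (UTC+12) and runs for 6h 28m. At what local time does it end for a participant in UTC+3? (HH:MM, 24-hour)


Start: 20:39 in UTC+12
Step 1 - add duration:
  minutes: 39 + 28 = 67 (carry 1h)
  hours: 20 + 6 + 1 = 27
  end in UTC+12: 03:07
Step 2 - convert UTC+12 -> UTC+3:
  offset difference: 3 - (12) = -9 hours
  3 + (-9) = -6 -> mod 24 = 18
Result: 18:07 in UTC+3

18:07


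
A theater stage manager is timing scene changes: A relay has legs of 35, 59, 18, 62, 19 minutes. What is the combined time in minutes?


Durations: 35, 59, 18, 62, 19
Running sum: 35
+ 59 = 94
+ 18 = 112
+ 62 = 174
+ 19 = 193
Total duration: 193 minutes
That is 3 hours and 13 minutes

193


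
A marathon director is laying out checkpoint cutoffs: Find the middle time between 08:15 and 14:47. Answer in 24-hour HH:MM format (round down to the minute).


Start time: 08:15 = 495 minutes from midnight
End time: 14:47 = 887 minutes from midnight
Sum: 495 + 887 = 1382
Midpoint: 1382 / 2 = 691 minutes
Convert: 691 / 60 = 11 hours, 31 minutes
Result: 11:31

11:31


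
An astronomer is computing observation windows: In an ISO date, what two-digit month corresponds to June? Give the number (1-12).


Calendar month order:
5. May
6. June <--
7. July
June is month number 6

6


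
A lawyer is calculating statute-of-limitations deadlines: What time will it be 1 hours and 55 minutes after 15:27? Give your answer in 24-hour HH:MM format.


Start time: 15:27
Adding: 1 hours 55 minutes
Minutes: 27 + 55 = 82
Minute overflow: 82 >= 60, so carry 1 hour, minutes = 22
Hours: 15 + 1 + 1 = 17
Result: 17:22

17:22


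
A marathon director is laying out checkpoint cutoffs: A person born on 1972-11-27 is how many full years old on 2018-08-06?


Birth: 1972-11-27
Reference: 2018-08-06
Year difference: 2018 - 1972 = 46
Has birthday (11-27) occurred by 08-06? No
Birthday not yet reached this year -> subtract 1
Age in full years: 45

45


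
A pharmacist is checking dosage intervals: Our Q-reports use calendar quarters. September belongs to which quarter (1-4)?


Month: September (month 9)
Q1: January-March (months 1-3)
Q2: April-June (months 4-6)
Q3: July-September (months 7-9)
Q4: October-December (months 10-12)
Month 9 falls in Q3

3


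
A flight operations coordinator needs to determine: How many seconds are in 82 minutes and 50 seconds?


Minutes: 82
Seconds: 50
Convert minutes to seconds: 82 x 60 = 4920
Add remaining seconds: 4920 + 50 = 4970

4970


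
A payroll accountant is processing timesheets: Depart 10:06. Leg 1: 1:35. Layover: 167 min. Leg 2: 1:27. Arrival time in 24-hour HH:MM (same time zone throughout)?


Depart: 10:06
Leg 1: +95 min -> 11:41
Layover: +167 min -> 14:28
Leg 2: +87 min -> 15:55
Total travel: 349 minutes = 5h 49m
Arrival: 15:55

15:55


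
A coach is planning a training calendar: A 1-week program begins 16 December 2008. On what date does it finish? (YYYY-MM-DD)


Start: 2008-12-16
Weeks to add: 1
Convert to days: 1 x 7 = 7 days
Add 7 days to 2008-12-16
Result: 2008-12-23

2008-12-23


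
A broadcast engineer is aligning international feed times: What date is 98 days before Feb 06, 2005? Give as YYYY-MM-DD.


Start: 2005-02-06
Subtracting 98 days
Days already passed in February: 6
After going back through February: 92 more days to subtract
January 2005: 31 days, 61 remaining
December 2004: 31 days, 30 remaining
November 2004 has 30 days, need 30
Result: 2004-10-31

2004-10-31


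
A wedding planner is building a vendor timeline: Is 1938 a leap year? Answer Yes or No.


Year: 1938
Divisible by 4? 1938 / 4 = 484.5 -> No
Not divisible by 4, so NOT a leap year

No


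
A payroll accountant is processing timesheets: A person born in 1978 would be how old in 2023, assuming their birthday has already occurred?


Birth year: 1978
Current year: 2023
Age = current year - birth year
Age = 2023 - 1978 = 45

45


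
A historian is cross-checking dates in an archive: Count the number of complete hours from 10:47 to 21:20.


Start: 10:47
End: 21:20
Hour difference: 21 - 10 = 11 hours
Minute difference: 20 - 47 = -27 minutes
Total minutes: 633
Complete hours: 633 / 60 = 10 (remainder 33)

10


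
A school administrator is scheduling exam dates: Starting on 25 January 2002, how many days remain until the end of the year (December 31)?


Start: January 25, 2002
End: December 31, 2002
Days left in January: 6
February: 28
March: 31
April: 30
May: 31
... plus remaining months
Sum of remaining months: 334
Total: 6 + 334 = 340

340


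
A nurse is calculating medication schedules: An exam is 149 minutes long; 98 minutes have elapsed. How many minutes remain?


Total budget: 149 minutes
Time used: 98 minutes
Remaining: 149 - 98 = 51 minutes
Percent used: 65.8%
Percent remaining: 34.2%

51


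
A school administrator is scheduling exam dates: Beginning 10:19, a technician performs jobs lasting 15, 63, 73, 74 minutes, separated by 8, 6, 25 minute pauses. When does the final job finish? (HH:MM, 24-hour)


Start: 10:19 = 619 min from midnight
  after task 1 (15 min): 10:34
  after break (8 min): 10:42
  after task 2 (63 min): 11:45
  after break (6 min): 11:51
  after task 3 (73 min): 13:04
  after break (25 min): 13:29
  after task 4 (74 min): 14:43
Total elapsed: 264 minutes
End time: 14:43

14:43


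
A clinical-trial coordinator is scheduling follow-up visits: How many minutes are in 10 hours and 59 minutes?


Hours: 10
Extra minutes: 59
Minutes per hour: 60
Hours to minutes: 10 x 60 = 600
Total: 600 + 59 = 659

659


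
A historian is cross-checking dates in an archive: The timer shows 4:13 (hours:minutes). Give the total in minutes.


Hours: 4
Minutes: 13
Convert hours to minutes: 4 x 60 = 240
Add remaining minutes: 240 + 13 = 253

253


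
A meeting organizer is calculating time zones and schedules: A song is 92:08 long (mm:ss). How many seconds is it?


Minutes: 92
Extra seconds: 8
Seconds per minute: 60
Minutes to seconds: 92 x 60 = 5520
Total: 5520 + 8 = 5528

5528
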